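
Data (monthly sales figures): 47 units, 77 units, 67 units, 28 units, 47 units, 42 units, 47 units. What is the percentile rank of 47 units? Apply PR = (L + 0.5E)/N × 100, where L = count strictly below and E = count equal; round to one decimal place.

N = 7.
Strictly below 47: 2. Equal to 47: 3.
PR = (2 + 0.5·3)/7 × 100 = 50.0

50.0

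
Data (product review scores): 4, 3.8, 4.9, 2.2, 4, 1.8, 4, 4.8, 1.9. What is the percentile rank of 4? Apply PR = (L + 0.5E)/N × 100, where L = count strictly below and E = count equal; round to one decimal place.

N = 9.
Strictly below 4: 4. Equal to 4: 3.
PR = (4 + 0.5·3)/9 × 100 = 61.1

61.1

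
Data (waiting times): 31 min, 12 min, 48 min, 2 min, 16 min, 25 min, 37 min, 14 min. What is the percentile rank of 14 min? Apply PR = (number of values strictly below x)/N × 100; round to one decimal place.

25.0

N = 8.
Strictly below 14: 2. Equal to 14: 1.
PR = 2/8 × 100 = 25.0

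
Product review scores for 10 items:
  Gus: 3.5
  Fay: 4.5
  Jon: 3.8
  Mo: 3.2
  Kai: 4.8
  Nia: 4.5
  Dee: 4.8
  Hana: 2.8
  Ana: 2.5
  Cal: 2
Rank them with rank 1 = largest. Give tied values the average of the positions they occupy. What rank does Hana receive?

8

Sorted (descending): 4.8, 4.8, 4.5, 4.5, 3.8, 3.5, 3.2, 2.8, 2.5, 2
The 2 values of 4.8 occupy positions 1–2 → average rank (1+2)/2 = 1.5.
The 2 values of 4.5 occupy positions 3–4 → average rank (3+4)/2 = 3.5.
Hana has value 2.8 → rank 8.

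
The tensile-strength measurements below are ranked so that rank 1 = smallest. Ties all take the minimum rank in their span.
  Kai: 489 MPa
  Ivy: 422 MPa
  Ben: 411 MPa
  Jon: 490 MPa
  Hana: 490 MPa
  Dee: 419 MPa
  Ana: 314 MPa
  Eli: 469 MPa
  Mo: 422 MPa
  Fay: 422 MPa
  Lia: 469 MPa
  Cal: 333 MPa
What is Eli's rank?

8

Sorted (ascending): 314, 333, 411, 419, 422, 422, 422, 469, 469, 489, 490, 490
The 3 values of 422 occupy positions 5–7 → each gets rank 5.
The 2 values of 469 occupy positions 8–9 → each gets rank 8.
The 2 values of 490 occupy positions 11–12 → each gets rank 11.
Eli has value 469 MPa → rank 8.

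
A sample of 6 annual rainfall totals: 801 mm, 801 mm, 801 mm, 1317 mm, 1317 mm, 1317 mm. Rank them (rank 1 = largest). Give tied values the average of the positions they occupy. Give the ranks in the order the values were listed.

5, 5, 5, 2, 2, 2

Sorted (descending): 1317, 1317, 1317, 801, 801, 801
The 3 values of 1317 occupy positions 1–3 → average rank 2.
The 3 values of 801 occupy positions 4–6 → average rank 5.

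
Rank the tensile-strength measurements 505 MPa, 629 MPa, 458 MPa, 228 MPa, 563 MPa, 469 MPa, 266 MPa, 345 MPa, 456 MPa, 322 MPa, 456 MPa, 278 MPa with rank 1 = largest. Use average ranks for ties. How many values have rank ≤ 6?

5

Sorted (descending): 629, 563, 505, 469, 458, 456, 456, 345, 322, 278, 266, 228
The 2 values of 456 occupy positions 6–7 → average rank (6+7)/2 = 6.5.
Ranks ≤ 6: {1, 2, 3, 4, 5} → 5 values.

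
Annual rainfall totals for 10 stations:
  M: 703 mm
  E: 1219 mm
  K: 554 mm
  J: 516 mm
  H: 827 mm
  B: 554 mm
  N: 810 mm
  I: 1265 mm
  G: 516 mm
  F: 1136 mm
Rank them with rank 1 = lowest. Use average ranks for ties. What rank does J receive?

1.5

Sorted (ascending): 516, 516, 554, 554, 703, 810, 827, 1136, 1219, 1265
The 2 values of 516 occupy positions 1–2 → average rank (1+2)/2 = 1.5.
The 2 values of 554 occupy positions 3–4 → average rank (3+4)/2 = 3.5.
J has value 516 mm → rank 1.5.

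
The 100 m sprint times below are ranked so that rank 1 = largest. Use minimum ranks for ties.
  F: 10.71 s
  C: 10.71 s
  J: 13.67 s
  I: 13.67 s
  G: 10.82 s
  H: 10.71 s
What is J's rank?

Sorted (descending): 13.67, 13.67, 10.82, 10.71, 10.71, 10.71
The 2 values of 13.67 occupy positions 1–2 → each gets rank 1.
The 3 values of 10.71 occupy positions 4–6 → each gets rank 4.
J has value 13.67 s → rank 1.

1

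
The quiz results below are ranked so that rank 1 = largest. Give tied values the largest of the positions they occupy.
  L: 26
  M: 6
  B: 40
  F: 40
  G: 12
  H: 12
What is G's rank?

5

Sorted (descending): 40, 40, 26, 12, 12, 6
The 2 values of 40 occupy positions 1–2 → each gets rank 2.
The 2 values of 12 occupy positions 4–5 → each gets rank 5.
G has value 12 → rank 5.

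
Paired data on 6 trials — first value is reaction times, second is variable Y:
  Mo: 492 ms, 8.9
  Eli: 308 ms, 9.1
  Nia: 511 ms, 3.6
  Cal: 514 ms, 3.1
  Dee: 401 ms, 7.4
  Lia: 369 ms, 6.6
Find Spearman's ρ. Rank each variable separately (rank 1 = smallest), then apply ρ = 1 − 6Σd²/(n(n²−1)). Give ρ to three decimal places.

Ranks of variable 1: 4, 1, 5, 6, 3, 2
Ranks of variable 2: 5, 6, 2, 1, 4, 3
d = r₁ − r₂: -1, -5, 3, 5, -1, -1
d²: 1, 25, 9, 25, 1, 1; Σd² = 62
ρ = 1 − 6·62/(6·35) = 1 − 372/210 = -0.771

-0.771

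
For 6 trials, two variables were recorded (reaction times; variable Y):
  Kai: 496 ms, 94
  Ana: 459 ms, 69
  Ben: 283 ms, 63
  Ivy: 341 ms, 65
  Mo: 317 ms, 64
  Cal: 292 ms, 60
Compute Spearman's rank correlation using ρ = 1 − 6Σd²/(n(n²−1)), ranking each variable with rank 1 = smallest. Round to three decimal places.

0.943

Ranks of variable 1: 6, 5, 1, 4, 3, 2
Ranks of variable 2: 6, 5, 2, 4, 3, 1
d = r₁ − r₂: 0, 0, -1, 0, 0, 1
d²: 0, 0, 1, 0, 0, 1; Σd² = 2
ρ = 1 − 6·2/(6·35) = 1 − 12/210 = 0.943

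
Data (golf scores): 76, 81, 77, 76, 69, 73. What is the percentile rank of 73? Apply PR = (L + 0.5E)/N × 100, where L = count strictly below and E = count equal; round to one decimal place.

25.0

N = 6.
Strictly below 73: 1. Equal to 73: 1.
PR = (1 + 0.5·1)/6 × 100 = 25.0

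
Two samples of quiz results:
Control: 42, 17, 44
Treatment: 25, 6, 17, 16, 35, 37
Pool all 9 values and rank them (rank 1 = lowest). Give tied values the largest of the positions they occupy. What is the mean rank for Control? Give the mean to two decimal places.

7.00

Sorted (ascending): 6, 16, 17, 17, 25, 35, 37, 42, 44
The 2 values of 17 occupy positions 3–4 → each gets rank 4.
Control values → pooled ranks: 42→8, 17→4, 44→9
Mean rank = (8 + 4 + 9) / 3 = 7.00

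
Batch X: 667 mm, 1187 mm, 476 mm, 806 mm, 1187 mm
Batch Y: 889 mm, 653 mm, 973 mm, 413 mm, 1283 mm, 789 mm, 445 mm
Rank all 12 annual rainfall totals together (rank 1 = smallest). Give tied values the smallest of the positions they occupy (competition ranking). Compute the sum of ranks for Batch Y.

Sorted (ascending): 413, 445, 476, 653, 667, 789, 806, 889, 973, 1187, 1187, 1283
The 2 values of 1187 occupy positions 10–11 → each gets rank 10.
Batch Y values → pooled ranks: 889→8, 653→4, 973→9, 413→1, 1283→12, 789→6, 445→2
Rank sum = 8 + 4 + 9 + 1 + 12 + 6 + 2 = 42

42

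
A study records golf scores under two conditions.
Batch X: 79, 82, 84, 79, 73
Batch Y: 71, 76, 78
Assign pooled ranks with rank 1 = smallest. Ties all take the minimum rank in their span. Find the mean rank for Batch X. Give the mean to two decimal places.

Sorted (ascending): 71, 73, 76, 78, 79, 79, 82, 84
The 2 values of 79 occupy positions 5–6 → each gets rank 5.
Batch X values → pooled ranks: 79→5, 82→7, 84→8, 79→5, 73→2
Mean rank = (5 + 7 + 8 + 5 + 2) / 5 = 5.40

5.40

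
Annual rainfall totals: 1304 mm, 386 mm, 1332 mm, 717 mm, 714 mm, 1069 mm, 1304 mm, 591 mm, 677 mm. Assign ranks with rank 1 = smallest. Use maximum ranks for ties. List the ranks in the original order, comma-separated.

Sorted (ascending): 386, 591, 677, 714, 717, 1069, 1304, 1304, 1332
The 2 values of 1304 occupy positions 7–8 → each gets rank 8.

8, 1, 9, 5, 4, 6, 8, 2, 3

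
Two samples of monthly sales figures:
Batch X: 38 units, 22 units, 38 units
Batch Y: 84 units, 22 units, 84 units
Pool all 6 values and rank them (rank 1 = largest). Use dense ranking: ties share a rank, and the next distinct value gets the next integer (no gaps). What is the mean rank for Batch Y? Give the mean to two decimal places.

Sorted (descending): 84, 84, 38, 38, 22, 22
The 2 values of 84 share dense rank 1.
The 2 values of 38 share dense rank 2.
The 2 values of 22 share dense rank 3.
Batch Y values → pooled ranks: 84→1, 22→3, 84→1
Mean rank = (1 + 3 + 1) / 3 = 1.67

1.67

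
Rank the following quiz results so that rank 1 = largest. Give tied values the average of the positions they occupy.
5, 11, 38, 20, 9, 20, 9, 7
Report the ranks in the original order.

Sorted (descending): 38, 20, 20, 11, 9, 9, 7, 5
The 2 values of 20 occupy positions 2–3 → average rank (2+3)/2 = 2.5.
The 2 values of 9 occupy positions 5–6 → average rank (5+6)/2 = 5.5.

8, 4, 1, 2.5, 5.5, 2.5, 5.5, 7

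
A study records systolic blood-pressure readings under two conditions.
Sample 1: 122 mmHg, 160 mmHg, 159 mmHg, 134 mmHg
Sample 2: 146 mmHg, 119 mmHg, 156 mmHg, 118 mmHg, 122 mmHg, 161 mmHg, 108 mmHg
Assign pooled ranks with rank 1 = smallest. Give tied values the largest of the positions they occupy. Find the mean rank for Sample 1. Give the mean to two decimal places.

7.50

Sorted (ascending): 108, 118, 119, 122, 122, 134, 146, 156, 159, 160, 161
The 2 values of 122 occupy positions 4–5 → each gets rank 5.
Sample 1 values → pooled ranks: 122→5, 160→10, 159→9, 134→6
Mean rank = (5 + 10 + 9 + 6) / 4 = 7.50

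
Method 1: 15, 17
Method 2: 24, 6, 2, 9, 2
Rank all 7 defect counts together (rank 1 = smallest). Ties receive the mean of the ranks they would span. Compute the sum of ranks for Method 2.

Sorted (ascending): 2, 2, 6, 9, 15, 17, 24
The 2 values of 2 occupy positions 1–2 → average rank (1+2)/2 = 1.5.
Method 2 values → pooled ranks: 24→7, 6→3, 2→1.5, 9→4, 2→1.5
Rank sum = 7 + 3 + 1.5 + 4 + 1.5 = 17

17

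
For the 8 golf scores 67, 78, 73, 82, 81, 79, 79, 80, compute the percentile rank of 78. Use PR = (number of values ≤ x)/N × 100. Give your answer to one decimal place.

N = 8.
Strictly below 78: 2. Equal to 78: 1.
PR = 3/8 × 100 = 37.5

37.5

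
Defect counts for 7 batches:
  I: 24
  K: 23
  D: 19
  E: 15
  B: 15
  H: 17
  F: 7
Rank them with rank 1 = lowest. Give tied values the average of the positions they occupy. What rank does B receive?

Sorted (ascending): 7, 15, 15, 17, 19, 23, 24
The 2 values of 15 occupy positions 2–3 → average rank (2+3)/2 = 2.5.
B has value 15 → rank 2.5.

2.5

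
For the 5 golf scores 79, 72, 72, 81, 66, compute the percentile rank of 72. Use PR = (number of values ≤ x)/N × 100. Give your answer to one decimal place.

N = 5.
Strictly below 72: 1. Equal to 72: 2.
PR = 3/5 × 100 = 60.0

60.0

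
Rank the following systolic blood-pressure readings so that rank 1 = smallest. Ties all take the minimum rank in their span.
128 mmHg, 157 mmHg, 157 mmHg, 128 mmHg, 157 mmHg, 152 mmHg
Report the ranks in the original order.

1, 4, 4, 1, 4, 3

Sorted (ascending): 128, 128, 152, 157, 157, 157
The 2 values of 128 occupy positions 1–2 → each gets rank 1.
The 3 values of 157 occupy positions 4–6 → each gets rank 4.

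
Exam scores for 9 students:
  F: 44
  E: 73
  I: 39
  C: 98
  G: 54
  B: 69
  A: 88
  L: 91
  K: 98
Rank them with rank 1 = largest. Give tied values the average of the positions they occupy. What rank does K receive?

Sorted (descending): 98, 98, 91, 88, 73, 69, 54, 44, 39
The 2 values of 98 occupy positions 1–2 → average rank (1+2)/2 = 1.5.
K has value 98 → rank 1.5.

1.5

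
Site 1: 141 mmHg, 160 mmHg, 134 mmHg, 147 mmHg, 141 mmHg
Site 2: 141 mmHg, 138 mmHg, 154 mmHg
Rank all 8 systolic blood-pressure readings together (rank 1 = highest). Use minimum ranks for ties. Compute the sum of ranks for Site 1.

Sorted (descending): 160, 154, 147, 141, 141, 141, 138, 134
The 3 values of 141 occupy positions 4–6 → each gets rank 4.
Site 1 values → pooled ranks: 141→4, 160→1, 134→8, 147→3, 141→4
Rank sum = 4 + 1 + 8 + 3 + 4 = 20

20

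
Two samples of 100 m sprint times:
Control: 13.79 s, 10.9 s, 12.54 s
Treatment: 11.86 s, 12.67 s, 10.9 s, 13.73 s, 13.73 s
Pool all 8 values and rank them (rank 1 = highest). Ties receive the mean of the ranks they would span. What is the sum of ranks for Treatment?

22.5

Sorted (descending): 13.79, 13.73, 13.73, 12.67, 12.54, 11.86, 10.9, 10.9
The 2 values of 13.73 occupy positions 2–3 → average rank (2+3)/2 = 2.5.
The 2 values of 10.9 occupy positions 7–8 → average rank (7+8)/2 = 7.5.
Treatment values → pooled ranks: 11.86→6, 12.67→4, 10.9→7.5, 13.73→2.5, 13.73→2.5
Rank sum = 6 + 4 + 7.5 + 2.5 + 2.5 = 22.5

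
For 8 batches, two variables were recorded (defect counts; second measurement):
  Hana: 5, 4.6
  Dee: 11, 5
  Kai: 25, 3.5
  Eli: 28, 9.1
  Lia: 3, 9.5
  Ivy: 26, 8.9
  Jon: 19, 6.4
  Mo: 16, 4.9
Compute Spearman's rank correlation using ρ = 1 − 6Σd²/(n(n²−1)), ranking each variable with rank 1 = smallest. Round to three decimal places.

Ranks of variable 1: 2, 3, 6, 8, 1, 7, 5, 4
Ranks of variable 2: 2, 4, 1, 7, 8, 6, 5, 3
d = r₁ − r₂: 0, -1, 5, 1, -7, 1, 0, 1
d²: 0, 1, 25, 1, 49, 1, 0, 1; Σd² = 78
ρ = 1 − 6·78/(8·63) = 1 − 468/504 = 0.071

0.071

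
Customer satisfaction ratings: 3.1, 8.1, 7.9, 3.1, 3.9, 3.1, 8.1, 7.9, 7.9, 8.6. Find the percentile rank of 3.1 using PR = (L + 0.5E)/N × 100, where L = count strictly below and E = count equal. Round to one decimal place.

15.0

N = 10.
Strictly below 3.1: 0. Equal to 3.1: 3.
PR = (0 + 0.5·3)/10 × 100 = 15.0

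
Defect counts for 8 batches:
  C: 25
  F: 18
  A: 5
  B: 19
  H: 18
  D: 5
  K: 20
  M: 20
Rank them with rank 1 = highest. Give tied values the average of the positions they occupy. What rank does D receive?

Sorted (descending): 25, 20, 20, 19, 18, 18, 5, 5
The 2 values of 20 occupy positions 2–3 → average rank (2+3)/2 = 2.5.
The 2 values of 18 occupy positions 5–6 → average rank (5+6)/2 = 5.5.
The 2 values of 5 occupy positions 7–8 → average rank (7+8)/2 = 7.5.
D has value 5 → rank 7.5.

7.5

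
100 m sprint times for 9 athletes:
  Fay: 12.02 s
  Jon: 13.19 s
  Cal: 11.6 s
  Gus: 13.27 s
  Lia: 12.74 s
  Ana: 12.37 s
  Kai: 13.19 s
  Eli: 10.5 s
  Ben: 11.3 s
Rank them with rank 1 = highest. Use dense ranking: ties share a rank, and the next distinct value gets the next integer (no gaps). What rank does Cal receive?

6

Sorted (descending): 13.27, 13.19, 13.19, 12.74, 12.37, 12.02, 11.6, 11.3, 10.5
The 2 values of 13.19 share dense rank 2.
Remaining distinct values take the next consecutive integers.
Cal has value 11.6 s → rank 6.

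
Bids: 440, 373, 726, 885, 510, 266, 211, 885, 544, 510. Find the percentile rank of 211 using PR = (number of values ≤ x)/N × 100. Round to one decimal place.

10.0

N = 10.
Strictly below 211: 0. Equal to 211: 1.
PR = 1/10 × 100 = 10.0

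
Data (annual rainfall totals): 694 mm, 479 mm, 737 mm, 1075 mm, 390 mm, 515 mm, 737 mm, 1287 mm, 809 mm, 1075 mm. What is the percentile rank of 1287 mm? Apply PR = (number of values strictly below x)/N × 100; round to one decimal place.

90.0

N = 10.
Strictly below 1287: 9. Equal to 1287: 1.
PR = 9/10 × 100 = 90.0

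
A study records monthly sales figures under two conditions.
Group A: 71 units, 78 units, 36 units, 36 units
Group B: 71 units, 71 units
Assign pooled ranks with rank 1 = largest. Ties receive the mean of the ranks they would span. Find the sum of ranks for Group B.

6

Sorted (descending): 78, 71, 71, 71, 36, 36
The 3 values of 71 occupy positions 2–4 → average rank 3.
The 2 values of 36 occupy positions 5–6 → average rank (5+6)/2 = 5.5.
Group B values → pooled ranks: 71→3, 71→3
Rank sum = 3 + 3 = 6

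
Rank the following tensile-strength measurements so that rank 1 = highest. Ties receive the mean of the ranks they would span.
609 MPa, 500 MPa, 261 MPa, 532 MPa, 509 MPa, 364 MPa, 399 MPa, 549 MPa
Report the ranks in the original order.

Sorted (descending): 609, 549, 532, 509, 500, 399, 364, 261
No ties — each value takes its position as its rank.

1, 5, 8, 3, 4, 7, 6, 2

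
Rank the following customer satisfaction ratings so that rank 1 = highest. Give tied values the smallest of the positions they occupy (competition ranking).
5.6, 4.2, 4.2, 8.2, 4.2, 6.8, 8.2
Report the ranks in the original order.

Sorted (descending): 8.2, 8.2, 6.8, 5.6, 4.2, 4.2, 4.2
The 2 values of 8.2 occupy positions 1–2 → each gets rank 1.
The 3 values of 4.2 occupy positions 5–7 → each gets rank 5.

4, 5, 5, 1, 5, 3, 1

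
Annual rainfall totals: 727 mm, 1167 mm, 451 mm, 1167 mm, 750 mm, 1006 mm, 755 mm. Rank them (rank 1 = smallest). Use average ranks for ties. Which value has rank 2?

727

Sorted (ascending): 451, 727, 750, 755, 1006, 1167, 1167
The 2 values of 1167 occupy positions 6–7 → average rank (6+7)/2 = 6.5.
Rank 2 → value 727.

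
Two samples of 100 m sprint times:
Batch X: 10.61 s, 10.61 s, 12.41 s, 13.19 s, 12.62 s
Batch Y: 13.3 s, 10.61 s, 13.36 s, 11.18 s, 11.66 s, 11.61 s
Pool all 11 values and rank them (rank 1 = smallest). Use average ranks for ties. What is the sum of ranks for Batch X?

28

Sorted (ascending): 10.61, 10.61, 10.61, 11.18, 11.61, 11.66, 12.41, 12.62, 13.19, 13.3, 13.36
The 3 values of 10.61 occupy positions 1–3 → average rank 2.
Batch X values → pooled ranks: 10.61→2, 10.61→2, 12.41→7, 13.19→9, 12.62→8
Rank sum = 2 + 2 + 7 + 9 + 8 = 28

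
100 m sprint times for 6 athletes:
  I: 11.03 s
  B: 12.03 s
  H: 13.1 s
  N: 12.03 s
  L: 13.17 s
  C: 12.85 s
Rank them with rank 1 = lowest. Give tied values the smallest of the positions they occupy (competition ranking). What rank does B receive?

Sorted (ascending): 11.03, 12.03, 12.03, 12.85, 13.1, 13.17
The 2 values of 12.03 occupy positions 2–3 → each gets rank 2.
B has value 12.03 s → rank 2.

2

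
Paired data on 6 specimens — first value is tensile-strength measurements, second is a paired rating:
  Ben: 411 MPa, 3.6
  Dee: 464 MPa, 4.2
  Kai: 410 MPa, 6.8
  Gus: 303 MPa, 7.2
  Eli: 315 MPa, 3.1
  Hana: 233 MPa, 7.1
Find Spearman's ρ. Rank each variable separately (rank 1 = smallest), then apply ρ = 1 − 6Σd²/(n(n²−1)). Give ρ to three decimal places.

Ranks of variable 1: 5, 6, 4, 2, 3, 1
Ranks of variable 2: 2, 3, 4, 6, 1, 5
d = r₁ − r₂: 3, 3, 0, -4, 2, -4
d²: 9, 9, 0, 16, 4, 16; Σd² = 54
ρ = 1 − 6·54/(6·35) = 1 − 324/210 = -0.543

-0.543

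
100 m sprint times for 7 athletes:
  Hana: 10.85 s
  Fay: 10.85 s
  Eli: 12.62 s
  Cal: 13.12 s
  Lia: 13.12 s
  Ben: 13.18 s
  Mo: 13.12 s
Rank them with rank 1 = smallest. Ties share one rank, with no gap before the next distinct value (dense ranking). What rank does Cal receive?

Sorted (ascending): 10.85, 10.85, 12.62, 13.12, 13.12, 13.12, 13.18
The 2 values of 10.85 share dense rank 1.
The 3 values of 13.12 share dense rank 3.
Remaining distinct values take the next consecutive integers.
Cal has value 13.12 s → rank 3.

3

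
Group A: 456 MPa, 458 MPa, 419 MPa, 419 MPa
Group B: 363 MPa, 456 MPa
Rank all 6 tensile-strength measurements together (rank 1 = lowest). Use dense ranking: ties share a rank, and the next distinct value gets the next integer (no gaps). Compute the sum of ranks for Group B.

Sorted (ascending): 363, 419, 419, 456, 456, 458
The 2 values of 419 share dense rank 2.
The 2 values of 456 share dense rank 3.
Remaining distinct values take the next consecutive integers.
Group B values → pooled ranks: 363→1, 456→3
Rank sum = 1 + 3 = 4

4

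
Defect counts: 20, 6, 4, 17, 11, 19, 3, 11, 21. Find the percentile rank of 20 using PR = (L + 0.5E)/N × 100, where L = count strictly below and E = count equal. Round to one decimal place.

83.3

N = 9.
Strictly below 20: 7. Equal to 20: 1.
PR = (7 + 0.5·1)/9 × 100 = 83.3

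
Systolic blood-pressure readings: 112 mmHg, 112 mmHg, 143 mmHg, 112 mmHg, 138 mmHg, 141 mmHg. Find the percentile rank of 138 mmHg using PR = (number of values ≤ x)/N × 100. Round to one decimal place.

N = 6.
Strictly below 138: 3. Equal to 138: 1.
PR = 4/6 × 100 = 66.7

66.7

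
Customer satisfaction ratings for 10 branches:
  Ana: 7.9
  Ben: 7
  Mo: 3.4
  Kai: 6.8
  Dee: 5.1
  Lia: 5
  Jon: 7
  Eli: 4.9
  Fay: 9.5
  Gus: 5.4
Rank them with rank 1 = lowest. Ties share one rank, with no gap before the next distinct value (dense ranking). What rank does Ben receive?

Sorted (ascending): 3.4, 4.9, 5, 5.1, 5.4, 6.8, 7, 7, 7.9, 9.5
The 2 values of 7 share dense rank 7.
Remaining distinct values take the next consecutive integers.
Ben has value 7 → rank 7.

7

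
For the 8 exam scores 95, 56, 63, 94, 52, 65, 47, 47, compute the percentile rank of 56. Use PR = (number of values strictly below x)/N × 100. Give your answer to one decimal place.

N = 8.
Strictly below 56: 3. Equal to 56: 1.
PR = 3/8 × 100 = 37.5

37.5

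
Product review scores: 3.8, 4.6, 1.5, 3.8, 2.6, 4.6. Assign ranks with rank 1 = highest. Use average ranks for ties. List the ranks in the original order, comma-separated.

3.5, 1.5, 6, 3.5, 5, 1.5

Sorted (descending): 4.6, 4.6, 3.8, 3.8, 2.6, 1.5
The 2 values of 4.6 occupy positions 1–2 → average rank (1+2)/2 = 1.5.
The 2 values of 3.8 occupy positions 3–4 → average rank (3+4)/2 = 3.5.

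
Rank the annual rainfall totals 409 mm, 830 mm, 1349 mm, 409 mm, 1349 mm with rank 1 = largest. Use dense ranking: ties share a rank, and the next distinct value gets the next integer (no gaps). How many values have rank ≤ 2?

3

Sorted (descending): 1349, 1349, 830, 409, 409
The 2 values of 1349 share dense rank 1.
The 2 values of 409 share dense rank 3.
Remaining distinct values take the next consecutive integers.
Ranks ≤ 2: {1, 1, 2} → 3 values.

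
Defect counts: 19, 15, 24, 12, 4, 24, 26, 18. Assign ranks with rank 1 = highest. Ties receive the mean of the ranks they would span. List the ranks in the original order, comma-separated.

Sorted (descending): 26, 24, 24, 19, 18, 15, 12, 4
The 2 values of 24 occupy positions 2–3 → average rank (2+3)/2 = 2.5.

4, 6, 2.5, 7, 8, 2.5, 1, 5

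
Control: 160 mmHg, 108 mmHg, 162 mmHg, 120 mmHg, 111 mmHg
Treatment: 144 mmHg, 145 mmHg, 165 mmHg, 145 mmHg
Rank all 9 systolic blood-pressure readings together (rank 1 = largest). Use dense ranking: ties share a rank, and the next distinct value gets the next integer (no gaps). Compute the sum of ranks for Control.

26

Sorted (descending): 165, 162, 160, 145, 145, 144, 120, 111, 108
The 2 values of 145 share dense rank 4.
Remaining distinct values take the next consecutive integers.
Control values → pooled ranks: 160→3, 108→8, 162→2, 120→6, 111→7
Rank sum = 3 + 8 + 2 + 6 + 7 = 26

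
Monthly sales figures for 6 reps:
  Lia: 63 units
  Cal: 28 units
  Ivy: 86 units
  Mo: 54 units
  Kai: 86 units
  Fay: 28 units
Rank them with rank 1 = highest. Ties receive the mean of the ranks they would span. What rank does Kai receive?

1.5

Sorted (descending): 86, 86, 63, 54, 28, 28
The 2 values of 86 occupy positions 1–2 → average rank (1+2)/2 = 1.5.
The 2 values of 28 occupy positions 5–6 → average rank (5+6)/2 = 5.5.
Kai has value 86 units → rank 1.5.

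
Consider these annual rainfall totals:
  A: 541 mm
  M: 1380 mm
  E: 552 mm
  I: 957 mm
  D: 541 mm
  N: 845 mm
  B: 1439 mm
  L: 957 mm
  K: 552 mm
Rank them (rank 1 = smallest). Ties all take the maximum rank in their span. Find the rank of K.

4

Sorted (ascending): 541, 541, 552, 552, 845, 957, 957, 1380, 1439
The 2 values of 541 occupy positions 1–2 → each gets rank 2.
The 2 values of 552 occupy positions 3–4 → each gets rank 4.
The 2 values of 957 occupy positions 6–7 → each gets rank 7.
K has value 552 mm → rank 4.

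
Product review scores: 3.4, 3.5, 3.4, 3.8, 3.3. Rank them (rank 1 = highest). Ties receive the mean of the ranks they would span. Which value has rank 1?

Sorted (descending): 3.8, 3.5, 3.4, 3.4, 3.3
The 2 values of 3.4 occupy positions 3–4 → average rank (3+4)/2 = 3.5.
Rank 1 → value 3.8.

3.8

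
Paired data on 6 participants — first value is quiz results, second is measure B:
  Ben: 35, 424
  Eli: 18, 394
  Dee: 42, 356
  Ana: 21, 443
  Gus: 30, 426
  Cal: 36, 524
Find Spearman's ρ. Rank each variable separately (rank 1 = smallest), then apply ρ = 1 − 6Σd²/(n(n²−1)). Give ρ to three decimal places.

Ranks of variable 1: 4, 1, 6, 2, 3, 5
Ranks of variable 2: 3, 2, 1, 5, 4, 6
d = r₁ − r₂: 1, -1, 5, -3, -1, -1
d²: 1, 1, 25, 9, 1, 1; Σd² = 38
ρ = 1 − 6·38/(6·35) = 1 − 228/210 = -0.086

-0.086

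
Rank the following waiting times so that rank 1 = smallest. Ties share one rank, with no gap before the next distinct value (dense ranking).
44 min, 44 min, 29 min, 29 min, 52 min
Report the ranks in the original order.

Sorted (ascending): 29, 29, 44, 44, 52
The 2 values of 29 share dense rank 1.
The 2 values of 44 share dense rank 2.
Remaining distinct values take the next consecutive integers.

2, 2, 1, 1, 3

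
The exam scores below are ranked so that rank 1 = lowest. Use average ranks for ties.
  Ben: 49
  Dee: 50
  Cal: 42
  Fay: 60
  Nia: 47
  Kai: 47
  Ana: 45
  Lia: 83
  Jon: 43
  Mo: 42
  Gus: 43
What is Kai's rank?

Sorted (ascending): 42, 42, 43, 43, 45, 47, 47, 49, 50, 60, 83
The 2 values of 42 occupy positions 1–2 → average rank (1+2)/2 = 1.5.
The 2 values of 43 occupy positions 3–4 → average rank (3+4)/2 = 3.5.
The 2 values of 47 occupy positions 6–7 → average rank (6+7)/2 = 6.5.
Kai has value 47 → rank 6.5.

6.5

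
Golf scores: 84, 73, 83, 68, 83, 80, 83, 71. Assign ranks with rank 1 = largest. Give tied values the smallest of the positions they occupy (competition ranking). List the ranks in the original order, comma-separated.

1, 6, 2, 8, 2, 5, 2, 7

Sorted (descending): 84, 83, 83, 83, 80, 73, 71, 68
The 3 values of 83 occupy positions 2–4 → each gets rank 2.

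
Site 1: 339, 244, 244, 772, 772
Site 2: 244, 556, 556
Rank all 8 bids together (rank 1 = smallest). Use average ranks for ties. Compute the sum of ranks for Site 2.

Sorted (ascending): 244, 244, 244, 339, 556, 556, 772, 772
The 3 values of 244 occupy positions 1–3 → average rank 2.
The 2 values of 556 occupy positions 5–6 → average rank (5+6)/2 = 5.5.
The 2 values of 772 occupy positions 7–8 → average rank (7+8)/2 = 7.5.
Site 2 values → pooled ranks: 244→2, 556→5.5, 556→5.5
Rank sum = 2 + 5.5 + 5.5 = 13

13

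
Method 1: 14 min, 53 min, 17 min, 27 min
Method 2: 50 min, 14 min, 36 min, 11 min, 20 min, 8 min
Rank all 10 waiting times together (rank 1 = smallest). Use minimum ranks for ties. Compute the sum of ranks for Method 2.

29

Sorted (ascending): 8, 11, 14, 14, 17, 20, 27, 36, 50, 53
The 2 values of 14 occupy positions 3–4 → each gets rank 3.
Method 2 values → pooled ranks: 50→9, 14→3, 36→8, 11→2, 20→6, 8→1
Rank sum = 9 + 3 + 8 + 2 + 6 + 1 = 29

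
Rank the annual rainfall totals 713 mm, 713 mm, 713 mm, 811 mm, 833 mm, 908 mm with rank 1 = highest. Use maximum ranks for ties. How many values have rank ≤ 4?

Sorted (descending): 908, 833, 811, 713, 713, 713
The 3 values of 713 occupy positions 4–6 → each gets rank 6.
Ranks ≤ 4: {1, 2, 3} → 3 values.

3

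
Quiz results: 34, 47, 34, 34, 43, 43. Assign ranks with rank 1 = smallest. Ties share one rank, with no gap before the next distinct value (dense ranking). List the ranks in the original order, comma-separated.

Sorted (ascending): 34, 34, 34, 43, 43, 47
The 3 values of 34 share dense rank 1.
The 2 values of 43 share dense rank 2.
Remaining distinct values take the next consecutive integers.

1, 3, 1, 1, 2, 2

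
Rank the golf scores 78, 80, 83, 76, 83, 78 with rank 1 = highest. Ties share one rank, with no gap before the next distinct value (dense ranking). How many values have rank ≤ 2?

3

Sorted (descending): 83, 83, 80, 78, 78, 76
The 2 values of 83 share dense rank 1.
The 2 values of 78 share dense rank 3.
Remaining distinct values take the next consecutive integers.
Ranks ≤ 2: {1, 1, 2} → 3 values.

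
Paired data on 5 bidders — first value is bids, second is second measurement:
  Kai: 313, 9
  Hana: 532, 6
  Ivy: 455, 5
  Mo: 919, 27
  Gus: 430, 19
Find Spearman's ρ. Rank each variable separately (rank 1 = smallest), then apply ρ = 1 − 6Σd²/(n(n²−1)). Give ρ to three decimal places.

0.200

Ranks of variable 1: 1, 4, 3, 5, 2
Ranks of variable 2: 3, 2, 1, 5, 4
d = r₁ − r₂: -2, 2, 2, 0, -2
d²: 4, 4, 4, 0, 4; Σd² = 16
ρ = 1 − 6·16/(5·24) = 1 − 96/120 = 0.200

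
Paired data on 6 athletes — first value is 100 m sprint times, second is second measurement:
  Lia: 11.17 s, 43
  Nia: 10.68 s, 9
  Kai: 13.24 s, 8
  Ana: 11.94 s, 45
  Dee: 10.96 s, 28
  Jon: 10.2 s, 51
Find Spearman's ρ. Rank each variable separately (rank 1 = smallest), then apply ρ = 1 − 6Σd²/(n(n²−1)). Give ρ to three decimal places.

-0.429

Ranks of variable 1: 4, 2, 6, 5, 3, 1
Ranks of variable 2: 4, 2, 1, 5, 3, 6
d = r₁ − r₂: 0, 0, 5, 0, 0, -5
d²: 0, 0, 25, 0, 0, 25; Σd² = 50
ρ = 1 − 6·50/(6·35) = 1 − 300/210 = -0.429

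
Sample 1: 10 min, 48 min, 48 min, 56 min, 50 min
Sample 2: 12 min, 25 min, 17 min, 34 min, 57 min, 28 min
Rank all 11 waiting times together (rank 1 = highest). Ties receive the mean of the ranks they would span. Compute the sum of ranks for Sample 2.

Sorted (descending): 57, 56, 50, 48, 48, 34, 28, 25, 17, 12, 10
The 2 values of 48 occupy positions 4–5 → average rank (4+5)/2 = 4.5.
Sample 2 values → pooled ranks: 12→10, 25→8, 17→9, 34→6, 57→1, 28→7
Rank sum = 10 + 8 + 9 + 6 + 1 + 7 = 41

41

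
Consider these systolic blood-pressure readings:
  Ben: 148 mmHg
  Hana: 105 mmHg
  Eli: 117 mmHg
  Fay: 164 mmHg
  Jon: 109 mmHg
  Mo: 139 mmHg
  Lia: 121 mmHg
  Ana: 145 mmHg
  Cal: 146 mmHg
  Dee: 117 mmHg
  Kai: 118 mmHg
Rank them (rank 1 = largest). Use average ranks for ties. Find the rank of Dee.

8.5

Sorted (descending): 164, 148, 146, 145, 139, 121, 118, 117, 117, 109, 105
The 2 values of 117 occupy positions 8–9 → average rank (8+9)/2 = 8.5.
Dee has value 117 mmHg → rank 8.5.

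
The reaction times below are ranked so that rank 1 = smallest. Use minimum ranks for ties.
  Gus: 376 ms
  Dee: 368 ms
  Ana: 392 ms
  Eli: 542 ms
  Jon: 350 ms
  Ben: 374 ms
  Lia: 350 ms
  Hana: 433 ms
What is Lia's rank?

Sorted (ascending): 350, 350, 368, 374, 376, 392, 433, 542
The 2 values of 350 occupy positions 1–2 → each gets rank 1.
Lia has value 350 ms → rank 1.

1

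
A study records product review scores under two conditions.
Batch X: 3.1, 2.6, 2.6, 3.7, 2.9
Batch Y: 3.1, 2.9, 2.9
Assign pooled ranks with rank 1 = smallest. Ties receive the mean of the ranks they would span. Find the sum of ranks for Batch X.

21.5

Sorted (ascending): 2.6, 2.6, 2.9, 2.9, 2.9, 3.1, 3.1, 3.7
The 2 values of 2.6 occupy positions 1–2 → average rank (1+2)/2 = 1.5.
The 3 values of 2.9 occupy positions 3–5 → average rank 4.
The 2 values of 3.1 occupy positions 6–7 → average rank (6+7)/2 = 6.5.
Batch X values → pooled ranks: 3.1→6.5, 2.6→1.5, 2.6→1.5, 3.7→8, 2.9→4
Rank sum = 6.5 + 1.5 + 1.5 + 8 + 4 = 21.5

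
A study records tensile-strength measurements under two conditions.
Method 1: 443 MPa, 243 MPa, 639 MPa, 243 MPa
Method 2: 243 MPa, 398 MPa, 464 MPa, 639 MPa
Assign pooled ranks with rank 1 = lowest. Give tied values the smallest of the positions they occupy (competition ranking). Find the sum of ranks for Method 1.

Sorted (ascending): 243, 243, 243, 398, 443, 464, 639, 639
The 3 values of 243 occupy positions 1–3 → each gets rank 1.
The 2 values of 639 occupy positions 7–8 → each gets rank 7.
Method 1 values → pooled ranks: 443→5, 243→1, 639→7, 243→1
Rank sum = 5 + 1 + 7 + 1 = 14

14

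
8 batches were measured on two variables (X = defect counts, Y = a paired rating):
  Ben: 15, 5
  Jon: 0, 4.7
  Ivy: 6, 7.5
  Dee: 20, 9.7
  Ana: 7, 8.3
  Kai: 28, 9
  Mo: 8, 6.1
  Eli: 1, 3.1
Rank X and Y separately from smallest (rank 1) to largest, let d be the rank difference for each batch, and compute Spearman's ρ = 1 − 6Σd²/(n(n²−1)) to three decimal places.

Ranks of variable 1: 6, 1, 3, 7, 4, 8, 5, 2
Ranks of variable 2: 3, 2, 5, 8, 6, 7, 4, 1
d = r₁ − r₂: 3, -1, -2, -1, -2, 1, 1, 1
d²: 9, 1, 4, 1, 4, 1, 1, 1; Σd² = 22
ρ = 1 − 6·22/(8·63) = 1 − 132/504 = 0.738

0.738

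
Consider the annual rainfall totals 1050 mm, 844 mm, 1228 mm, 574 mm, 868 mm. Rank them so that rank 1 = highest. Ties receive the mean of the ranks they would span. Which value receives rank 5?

574

Sorted (descending): 1228, 1050, 868, 844, 574
No ties — each value takes its position as its rank.
Rank 5 → value 574.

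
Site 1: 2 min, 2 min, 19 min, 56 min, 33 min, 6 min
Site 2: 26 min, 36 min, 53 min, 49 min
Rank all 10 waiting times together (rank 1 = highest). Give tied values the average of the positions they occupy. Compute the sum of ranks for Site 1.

Sorted (descending): 56, 53, 49, 36, 33, 26, 19, 6, 2, 2
The 2 values of 2 occupy positions 9–10 → average rank (9+10)/2 = 9.5.
Site 1 values → pooled ranks: 2→9.5, 2→9.5, 19→7, 56→1, 33→5, 6→8
Rank sum = 9.5 + 9.5 + 7 + 1 + 5 + 8 = 40

40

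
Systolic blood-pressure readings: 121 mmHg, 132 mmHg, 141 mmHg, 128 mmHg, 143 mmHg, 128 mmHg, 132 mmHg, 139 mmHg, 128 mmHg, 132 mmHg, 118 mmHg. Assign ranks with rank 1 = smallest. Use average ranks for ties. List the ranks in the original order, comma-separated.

Sorted (ascending): 118, 121, 128, 128, 128, 132, 132, 132, 139, 141, 143
The 3 values of 128 occupy positions 3–5 → average rank 4.
The 3 values of 132 occupy positions 6–8 → average rank 7.

2, 7, 10, 4, 11, 4, 7, 9, 4, 7, 1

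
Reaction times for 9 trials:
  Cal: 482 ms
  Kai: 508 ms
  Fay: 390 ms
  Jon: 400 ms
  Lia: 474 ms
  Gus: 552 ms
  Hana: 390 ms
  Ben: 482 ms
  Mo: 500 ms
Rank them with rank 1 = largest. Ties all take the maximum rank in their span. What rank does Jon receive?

7

Sorted (descending): 552, 508, 500, 482, 482, 474, 400, 390, 390
The 2 values of 482 occupy positions 4–5 → each gets rank 5.
The 2 values of 390 occupy positions 8–9 → each gets rank 9.
Jon has value 400 ms → rank 7.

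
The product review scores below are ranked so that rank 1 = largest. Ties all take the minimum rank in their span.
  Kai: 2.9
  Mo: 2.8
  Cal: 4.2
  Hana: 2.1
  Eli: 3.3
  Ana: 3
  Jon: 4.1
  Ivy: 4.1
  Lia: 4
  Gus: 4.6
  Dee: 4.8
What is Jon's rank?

4

Sorted (descending): 4.8, 4.6, 4.2, 4.1, 4.1, 4, 3.3, 3, 2.9, 2.8, 2.1
The 2 values of 4.1 occupy positions 4–5 → each gets rank 4.
Jon has value 4.1 → rank 4.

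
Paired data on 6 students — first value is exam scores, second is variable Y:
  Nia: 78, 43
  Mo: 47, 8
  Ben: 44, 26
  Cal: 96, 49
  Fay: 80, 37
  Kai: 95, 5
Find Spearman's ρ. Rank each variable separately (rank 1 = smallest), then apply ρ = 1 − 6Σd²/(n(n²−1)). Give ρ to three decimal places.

Ranks of variable 1: 3, 2, 1, 6, 4, 5
Ranks of variable 2: 5, 2, 3, 6, 4, 1
d = r₁ − r₂: -2, 0, -2, 0, 0, 4
d²: 4, 0, 4, 0, 0, 16; Σd² = 24
ρ = 1 − 6·24/(6·35) = 1 − 144/210 = 0.314

0.314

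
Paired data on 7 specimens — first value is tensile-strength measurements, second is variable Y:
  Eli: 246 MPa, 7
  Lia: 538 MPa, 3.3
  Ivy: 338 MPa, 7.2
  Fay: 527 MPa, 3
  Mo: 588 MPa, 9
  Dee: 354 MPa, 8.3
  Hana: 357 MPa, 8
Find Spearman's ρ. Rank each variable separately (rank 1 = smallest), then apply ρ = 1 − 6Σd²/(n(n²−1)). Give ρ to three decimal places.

0.107

Ranks of variable 1: 1, 6, 2, 5, 7, 3, 4
Ranks of variable 2: 3, 2, 4, 1, 7, 6, 5
d = r₁ − r₂: -2, 4, -2, 4, 0, -3, -1
d²: 4, 16, 4, 16, 0, 9, 1; Σd² = 50
ρ = 1 − 6·50/(7·48) = 1 − 300/336 = 0.107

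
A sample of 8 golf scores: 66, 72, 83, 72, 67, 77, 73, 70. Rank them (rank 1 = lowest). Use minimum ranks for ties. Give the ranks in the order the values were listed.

1, 4, 8, 4, 2, 7, 6, 3

Sorted (ascending): 66, 67, 70, 72, 72, 73, 77, 83
The 2 values of 72 occupy positions 4–5 → each gets rank 4.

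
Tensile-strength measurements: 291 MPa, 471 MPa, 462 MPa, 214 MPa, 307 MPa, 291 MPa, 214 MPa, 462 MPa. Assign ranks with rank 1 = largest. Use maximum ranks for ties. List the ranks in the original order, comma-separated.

Sorted (descending): 471, 462, 462, 307, 291, 291, 214, 214
The 2 values of 462 occupy positions 2–3 → each gets rank 3.
The 2 values of 291 occupy positions 5–6 → each gets rank 6.
The 2 values of 214 occupy positions 7–8 → each gets rank 8.

6, 1, 3, 8, 4, 6, 8, 3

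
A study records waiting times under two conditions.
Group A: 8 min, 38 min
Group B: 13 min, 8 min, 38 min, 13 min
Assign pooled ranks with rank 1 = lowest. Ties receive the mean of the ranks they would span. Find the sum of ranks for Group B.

Sorted (ascending): 8, 8, 13, 13, 38, 38
The 2 values of 8 occupy positions 1–2 → average rank (1+2)/2 = 1.5.
The 2 values of 13 occupy positions 3–4 → average rank (3+4)/2 = 3.5.
The 2 values of 38 occupy positions 5–6 → average rank (5+6)/2 = 5.5.
Group B values → pooled ranks: 13→3.5, 8→1.5, 38→5.5, 13→3.5
Rank sum = 3.5 + 1.5 + 5.5 + 3.5 = 14

14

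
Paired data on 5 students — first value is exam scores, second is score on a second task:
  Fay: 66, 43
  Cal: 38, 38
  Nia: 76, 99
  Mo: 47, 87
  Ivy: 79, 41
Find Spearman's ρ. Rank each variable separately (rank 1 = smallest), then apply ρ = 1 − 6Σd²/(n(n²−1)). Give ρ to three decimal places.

0.300

Ranks of variable 1: 3, 1, 4, 2, 5
Ranks of variable 2: 3, 1, 5, 4, 2
d = r₁ − r₂: 0, 0, -1, -2, 3
d²: 0, 0, 1, 4, 9; Σd² = 14
ρ = 1 − 6·14/(5·24) = 1 − 84/120 = 0.300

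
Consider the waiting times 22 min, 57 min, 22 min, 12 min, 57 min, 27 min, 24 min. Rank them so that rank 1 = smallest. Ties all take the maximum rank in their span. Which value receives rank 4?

24

Sorted (ascending): 12, 22, 22, 24, 27, 57, 57
The 2 values of 22 occupy positions 2–3 → each gets rank 3.
The 2 values of 57 occupy positions 6–7 → each gets rank 7.
Rank 4 → value 24.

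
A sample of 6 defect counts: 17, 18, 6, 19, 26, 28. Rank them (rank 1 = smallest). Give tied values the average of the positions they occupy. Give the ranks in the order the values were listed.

2, 3, 1, 4, 5, 6

Sorted (ascending): 6, 17, 18, 19, 26, 28
No ties — each value takes its position as its rank.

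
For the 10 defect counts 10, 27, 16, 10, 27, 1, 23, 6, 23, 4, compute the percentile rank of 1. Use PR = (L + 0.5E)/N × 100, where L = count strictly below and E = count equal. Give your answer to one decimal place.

5.0

N = 10.
Strictly below 1: 0. Equal to 1: 1.
PR = (0 + 0.5·1)/10 × 100 = 5.0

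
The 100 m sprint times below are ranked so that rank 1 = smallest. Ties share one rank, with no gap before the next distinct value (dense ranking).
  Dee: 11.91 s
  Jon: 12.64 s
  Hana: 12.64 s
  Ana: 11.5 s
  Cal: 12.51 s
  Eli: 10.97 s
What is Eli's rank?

Sorted (ascending): 10.97, 11.5, 11.91, 12.51, 12.64, 12.64
The 2 values of 12.64 share dense rank 5.
Remaining distinct values take the next consecutive integers.
Eli has value 10.97 s → rank 1.

1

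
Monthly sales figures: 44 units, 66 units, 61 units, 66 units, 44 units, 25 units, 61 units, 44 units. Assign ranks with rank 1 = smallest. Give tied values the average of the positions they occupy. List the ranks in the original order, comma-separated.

3, 7.5, 5.5, 7.5, 3, 1, 5.5, 3

Sorted (ascending): 25, 44, 44, 44, 61, 61, 66, 66
The 3 values of 44 occupy positions 2–4 → average rank 3.
The 2 values of 61 occupy positions 5–6 → average rank (5+6)/2 = 5.5.
The 2 values of 66 occupy positions 7–8 → average rank (7+8)/2 = 7.5.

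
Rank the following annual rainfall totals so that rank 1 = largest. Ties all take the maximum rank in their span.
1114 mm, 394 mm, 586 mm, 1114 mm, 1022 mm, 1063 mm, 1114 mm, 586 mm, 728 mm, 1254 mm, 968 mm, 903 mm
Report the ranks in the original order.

4, 12, 11, 4, 6, 5, 4, 11, 9, 1, 7, 8

Sorted (descending): 1254, 1114, 1114, 1114, 1063, 1022, 968, 903, 728, 586, 586, 394
The 3 values of 1114 occupy positions 2–4 → each gets rank 4.
The 2 values of 586 occupy positions 10–11 → each gets rank 11.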